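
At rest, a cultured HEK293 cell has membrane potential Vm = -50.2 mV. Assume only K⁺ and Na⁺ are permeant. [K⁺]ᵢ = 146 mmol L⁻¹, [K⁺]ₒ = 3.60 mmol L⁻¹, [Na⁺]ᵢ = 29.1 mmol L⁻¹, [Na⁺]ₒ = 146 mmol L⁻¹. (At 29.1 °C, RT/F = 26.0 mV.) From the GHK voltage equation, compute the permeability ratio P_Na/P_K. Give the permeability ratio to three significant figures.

0.124

Let α = P_Na/P_K. GHK: Vm = 26.0·ln[(Kₒ + α·Naₒ)/(Kᵢ + α·Naᵢ)].
e^(Vm/26.0) = e^(-50.2/26.0) = 0.14504
So 0.14504·(Kᵢ + α·Naᵢ) = Kₒ + α·Naₒ → α = (0.14504·146.0 − 3.6) / (146.0 − 0.14504·29.1)
α = (21.18 − 3.6) / (146.0 − 4.221) = 17.58/141.8 = 0.124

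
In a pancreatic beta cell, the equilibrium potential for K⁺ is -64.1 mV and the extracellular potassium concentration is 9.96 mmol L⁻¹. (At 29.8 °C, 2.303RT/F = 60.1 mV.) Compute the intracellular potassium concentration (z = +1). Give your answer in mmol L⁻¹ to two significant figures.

Nernst: E = (60.1/1) · log₁₀([out]/[in]), so log₁₀([out]/[in]) = -64.1 × 1 / 60.1 = -1.0666.
[out]/[in] = 10^(-1.0666) = 0.08579.
[in] = 9.96 / 0.08579 = 116.1 mmol L⁻¹.

120 mmol L⁻¹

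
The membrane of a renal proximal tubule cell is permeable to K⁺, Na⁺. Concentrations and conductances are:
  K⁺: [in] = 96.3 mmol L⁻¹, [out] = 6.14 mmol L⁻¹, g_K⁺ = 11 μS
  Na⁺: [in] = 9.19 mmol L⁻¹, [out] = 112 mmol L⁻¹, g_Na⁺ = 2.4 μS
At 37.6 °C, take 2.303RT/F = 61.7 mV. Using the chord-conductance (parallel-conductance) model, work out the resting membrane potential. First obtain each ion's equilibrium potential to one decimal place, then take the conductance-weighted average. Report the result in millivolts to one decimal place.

E_K⁺ = (61.7/1)·log₁₀(6.14/96.3) = -73.8 mV
E_Na⁺ = (61.7/1)·log₁₀(112/9.19) = 67.0 mV
Vm = (Σ gᵢEᵢ)/(Σ gᵢ) = (11·-73.8 + 2.4·67.0) / (11 + 2.4)
= -651.00 / 13.4 = -48.58 mV

-48.6 mV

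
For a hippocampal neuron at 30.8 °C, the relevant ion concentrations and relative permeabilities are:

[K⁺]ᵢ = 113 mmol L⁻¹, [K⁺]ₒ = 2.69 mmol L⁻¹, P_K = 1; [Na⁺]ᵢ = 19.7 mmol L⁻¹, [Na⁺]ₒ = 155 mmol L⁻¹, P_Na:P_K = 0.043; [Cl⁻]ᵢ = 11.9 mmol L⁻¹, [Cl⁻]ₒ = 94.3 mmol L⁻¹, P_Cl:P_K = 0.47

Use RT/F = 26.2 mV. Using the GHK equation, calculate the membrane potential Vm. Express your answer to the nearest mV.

-62 mV

Vm = 26.2 · ln[(Σ P·[cation]ₒ + Σ P·[anion]ᵢ) / (Σ P·[cation]ᵢ + Σ P·[anion]ₒ)]
Numerator = 1×2.69 + 0.043×155 + 0.47×11.9 = 14.95
Denominator = 1×113 + 0.043×19.7 + 0.47×94.3 = 158.2
Vm = 26.2 · ln(0.094507) = 26.2 × (-2.3591) = -61.81 mV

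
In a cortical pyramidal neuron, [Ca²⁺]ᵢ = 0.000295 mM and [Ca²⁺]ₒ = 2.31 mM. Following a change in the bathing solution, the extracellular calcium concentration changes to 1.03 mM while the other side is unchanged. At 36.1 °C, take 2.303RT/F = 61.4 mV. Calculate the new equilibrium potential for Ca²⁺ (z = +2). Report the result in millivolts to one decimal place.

After the shift: [Ca²⁺]_out = 1.03, [Ca²⁺]_in = 0.000295 mM.
E_new = (61.4/2)·log₁₀(1.03/0.000295) = 30.70 · (3.5430) = 108.77 mV

108.8 mV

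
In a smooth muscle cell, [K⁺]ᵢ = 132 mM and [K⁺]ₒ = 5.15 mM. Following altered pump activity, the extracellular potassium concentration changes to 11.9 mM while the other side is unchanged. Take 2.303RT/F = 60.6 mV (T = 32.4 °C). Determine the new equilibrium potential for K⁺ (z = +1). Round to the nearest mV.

-63 mV

After the shift: [K⁺]_out = 11.9, [K⁺]_in = 132 mM.
E_new = (60.6/1)·log₁₀(11.9/132) = 60.60 · (-1.0450) = -63.33 mV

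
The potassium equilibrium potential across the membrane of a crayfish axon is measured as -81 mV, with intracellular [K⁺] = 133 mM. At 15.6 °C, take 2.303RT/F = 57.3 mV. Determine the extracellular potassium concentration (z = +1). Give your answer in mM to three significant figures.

5.13 mM

Nernst: E = (57.3/1) · log₁₀([out]/[in]), so log₁₀([out]/[in]) = -81.0 × 1 / 57.3 = -1.4136.
[out]/[in] = 10^(-1.4136) = 0.03858.
[out] = 0.03858 × 133 = 5.131 mM.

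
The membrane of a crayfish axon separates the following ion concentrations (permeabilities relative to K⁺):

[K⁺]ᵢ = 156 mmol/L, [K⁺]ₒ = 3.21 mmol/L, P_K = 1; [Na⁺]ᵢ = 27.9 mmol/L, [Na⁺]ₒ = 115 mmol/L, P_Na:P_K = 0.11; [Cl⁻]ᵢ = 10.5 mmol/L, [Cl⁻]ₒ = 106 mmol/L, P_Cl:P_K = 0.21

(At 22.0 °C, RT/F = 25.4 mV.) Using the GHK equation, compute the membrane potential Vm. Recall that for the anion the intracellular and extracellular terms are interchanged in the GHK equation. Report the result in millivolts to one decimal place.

-58.6 mV

Vm = 25.4 · ln[(Σ P·[cation]ₒ + Σ P·[anion]ᵢ) / (Σ P·[cation]ᵢ + Σ P·[anion]ₒ)]
Numerator = 1×3.21 + 0.11×115 + 0.21×10.5 = 18.06
Denominator = 1×156 + 0.11×27.9 + 0.21×106 = 181.3
Vm = 25.4 · ln(0.099626) = 25.4 × (-2.3063) = -58.58 mV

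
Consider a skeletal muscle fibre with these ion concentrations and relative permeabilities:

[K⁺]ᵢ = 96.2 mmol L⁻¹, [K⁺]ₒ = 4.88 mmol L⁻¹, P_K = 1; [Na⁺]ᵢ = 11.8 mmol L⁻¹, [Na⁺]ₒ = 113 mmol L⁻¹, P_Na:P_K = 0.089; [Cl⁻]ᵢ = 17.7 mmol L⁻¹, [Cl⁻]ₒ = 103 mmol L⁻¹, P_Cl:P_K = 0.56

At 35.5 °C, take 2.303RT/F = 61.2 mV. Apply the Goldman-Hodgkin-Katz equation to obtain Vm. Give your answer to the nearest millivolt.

-49 mV

Vm = 61.2 · log₁₀[(Σ P·[cation]ₒ + Σ P·[anion]ᵢ) / (Σ P·[cation]ᵢ + Σ P·[anion]ₒ)]
Numerator = 1×4.88 + 0.089×113 + 0.56×17.7 = 24.85
Denominator = 1×96.2 + 0.089×11.8 + 0.56×103 = 154.9
Vm = 61.2 · log₁₀(0.16039) = 61.2 × (-0.7948) = -48.64 mV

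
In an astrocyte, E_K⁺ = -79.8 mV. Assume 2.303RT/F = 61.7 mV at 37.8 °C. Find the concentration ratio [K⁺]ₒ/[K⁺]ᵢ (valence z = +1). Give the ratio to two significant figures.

log₁₀([out]/[in]) = E·z/(61.7) = -79.8 × 1 / 61.7 = -1.2934
[out]/[in] = 10^(-1.2934) = 0.05089

0.051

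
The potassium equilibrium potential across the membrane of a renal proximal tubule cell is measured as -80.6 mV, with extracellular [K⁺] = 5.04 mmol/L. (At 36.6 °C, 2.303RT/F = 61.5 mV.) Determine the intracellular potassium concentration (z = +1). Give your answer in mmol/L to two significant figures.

Nernst: E = (61.5/1) · log₁₀([out]/[in]), so log₁₀([out]/[in]) = -80.6 × 1 / 61.5 = -1.3106.
[out]/[in] = 10^(-1.3106) = 0.04891.
[in] = 5.04 / 0.04891 = 103 mmol/L.

100 mmol/L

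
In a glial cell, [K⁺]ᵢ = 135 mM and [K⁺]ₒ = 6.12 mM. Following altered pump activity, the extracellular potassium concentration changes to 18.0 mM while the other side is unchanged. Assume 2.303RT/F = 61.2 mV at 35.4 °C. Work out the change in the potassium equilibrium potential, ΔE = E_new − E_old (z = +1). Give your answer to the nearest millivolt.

E_old = (61.2/1)·log₁₀(6.12/135) = -82.23 mV
E_new = (61.2/1)·log₁₀(18.0/135) = -53.55 mV
ΔE = -53.55 − (-82.23) = 28.67 mV

29 mV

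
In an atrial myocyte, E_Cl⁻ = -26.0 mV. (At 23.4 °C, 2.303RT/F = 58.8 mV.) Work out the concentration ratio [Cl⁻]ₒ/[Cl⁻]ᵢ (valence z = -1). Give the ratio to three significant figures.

2.77

log₁₀([out]/[in]) = E·z/(58.8) = -26.0 × -1 / 58.8 = 0.4422
[out]/[in] = 10^(0.4422) = 2.768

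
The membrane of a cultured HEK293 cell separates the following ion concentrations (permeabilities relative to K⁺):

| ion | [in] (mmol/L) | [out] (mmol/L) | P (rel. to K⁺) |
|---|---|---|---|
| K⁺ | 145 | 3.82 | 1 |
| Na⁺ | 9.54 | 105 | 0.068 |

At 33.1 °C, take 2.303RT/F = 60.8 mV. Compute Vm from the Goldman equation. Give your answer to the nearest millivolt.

Vm = 60.8 · log₁₀[(Σ P·[cation]ₒ + Σ P·[anion]ᵢ) / (Σ P·[cation]ᵢ + Σ P·[anion]ₒ)]
Numerator = 1×3.82 + 0.068×105 = 10.96
Denominator = 1×145 + 0.068×9.54 = 145.6
Vm = 60.8 · log₁₀(0.07525) = 60.8 × (-1.1235) = -68.31 mV

-68 mV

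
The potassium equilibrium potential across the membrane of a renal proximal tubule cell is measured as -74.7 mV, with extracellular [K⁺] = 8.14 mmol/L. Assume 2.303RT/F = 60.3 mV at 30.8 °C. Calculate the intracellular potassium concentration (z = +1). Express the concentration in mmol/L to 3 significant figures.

Nernst: E = (60.3/1) · log₁₀([out]/[in]), so log₁₀([out]/[in]) = -74.7 × 1 / 60.3 = -1.2388.
[out]/[in] = 10^(-1.2388) = 0.0577.
[in] = 8.14 / 0.0577 = 141.1 mmol/L.

141 mmol/L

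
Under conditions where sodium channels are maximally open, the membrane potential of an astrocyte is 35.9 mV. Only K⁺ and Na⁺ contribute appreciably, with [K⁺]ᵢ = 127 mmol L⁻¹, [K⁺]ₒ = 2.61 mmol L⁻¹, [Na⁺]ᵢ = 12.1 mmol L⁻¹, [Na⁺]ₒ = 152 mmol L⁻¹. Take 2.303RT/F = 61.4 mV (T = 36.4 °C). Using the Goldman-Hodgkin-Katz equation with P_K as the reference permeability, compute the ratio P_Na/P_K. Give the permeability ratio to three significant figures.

4.60

Let α = P_Na/P_K. GHK: Vm = 61.4·log₁₀[(Kₒ + α·Naₒ)/(Kᵢ + α·Naᵢ)].
10^(Vm/61.4) = 10^(35.9/61.4) = 3.8432
So 3.8432·(Kᵢ + α·Naᵢ) = Kₒ + α·Naₒ → α = (3.8432·127.0 − 2.61) / (152.0 − 3.8432·12.1)
α = (488.1 − 2.61) / (152.0 − 46.5) = 485.5/105.5 = 4.602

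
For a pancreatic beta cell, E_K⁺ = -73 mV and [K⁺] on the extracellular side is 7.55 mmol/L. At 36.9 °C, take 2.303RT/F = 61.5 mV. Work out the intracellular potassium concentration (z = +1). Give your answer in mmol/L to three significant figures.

Nernst: E = (61.5/1) · log₁₀([out]/[in]), so log₁₀([out]/[in]) = -73.0 × 1 / 61.5 = -1.1870.
[out]/[in] = 10^(-1.1870) = 0.06501.
[in] = 7.55 / 0.06501 = 116.1 mmol/L.

116 mmol/L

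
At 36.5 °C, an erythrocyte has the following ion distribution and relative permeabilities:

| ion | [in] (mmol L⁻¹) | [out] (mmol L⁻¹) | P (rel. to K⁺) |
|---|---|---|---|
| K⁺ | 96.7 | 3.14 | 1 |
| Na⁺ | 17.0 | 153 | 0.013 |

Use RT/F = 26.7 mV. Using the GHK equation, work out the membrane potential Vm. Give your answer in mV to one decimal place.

Vm = 26.7 · ln[(Σ P·[cation]ₒ + Σ P·[anion]ᵢ) / (Σ P·[cation]ᵢ + Σ P·[anion]ₒ)]
Numerator = 1×3.14 + 0.013×153 = 5.129
Denominator = 1×96.7 + 0.013×17.0 = 96.92
Vm = 26.7 · ln(0.052919) = 26.7 × (-2.9390) = -78.47 mV

-78.5 mV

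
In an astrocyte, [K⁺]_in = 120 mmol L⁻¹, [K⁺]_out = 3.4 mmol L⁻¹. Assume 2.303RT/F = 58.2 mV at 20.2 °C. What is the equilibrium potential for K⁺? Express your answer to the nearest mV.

-90 mV

E = (58.2/z) · log₁₀([K⁺]_out/[K⁺]_in) with z = +1.
= (58.2/1) · log₁₀(3.4/120) = 58.20 · log₁₀(0.02833)
= 58.20 · (-1.5477) = -90.08 mV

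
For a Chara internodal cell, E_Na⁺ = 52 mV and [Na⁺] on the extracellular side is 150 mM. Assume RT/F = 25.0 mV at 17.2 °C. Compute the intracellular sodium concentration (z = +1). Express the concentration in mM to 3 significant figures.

18.7 mM

Nernst: E = (25.0/1) · ln([out]/[in]), so ln([out]/[in]) = 52.0 × 1 / 25.0 = 2.0800.
[out]/[in] = e^(2.0800) = 8.004.
[in] = 150 / 8.004 = 18.74 mM.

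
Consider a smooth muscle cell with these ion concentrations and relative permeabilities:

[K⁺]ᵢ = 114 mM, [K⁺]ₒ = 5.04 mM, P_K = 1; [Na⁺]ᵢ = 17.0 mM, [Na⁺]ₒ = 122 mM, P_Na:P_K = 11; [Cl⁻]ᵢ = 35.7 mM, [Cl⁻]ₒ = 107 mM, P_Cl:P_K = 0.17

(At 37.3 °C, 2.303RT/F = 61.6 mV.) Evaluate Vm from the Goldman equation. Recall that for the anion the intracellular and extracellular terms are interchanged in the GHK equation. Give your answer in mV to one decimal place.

Vm = 61.6 · log₁₀[(Σ P·[cation]ₒ + Σ P·[anion]ᵢ) / (Σ P·[cation]ᵢ + Σ P·[anion]ₒ)]
Numerator = 1×5.04 + 11×122 + 0.17×35.7 = 1353
Denominator = 1×114 + 11×17.0 + 0.17×107 = 319.2
Vm = 61.6 · log₁₀(4.2392) = 61.6 × (0.6273) = 38.64 mV

38.6 mV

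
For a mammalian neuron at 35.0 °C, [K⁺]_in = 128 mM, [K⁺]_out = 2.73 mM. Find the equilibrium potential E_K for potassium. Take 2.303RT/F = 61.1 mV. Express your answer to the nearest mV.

-102 mV

E = (61.1/z) · log₁₀([K⁺]_out/[K⁺]_in) with z = +1.
= (61.1/1) · log₁₀(2.73/128) = 61.10 · log₁₀(0.02133)
= 61.10 · (-1.6710) = -102.10 mV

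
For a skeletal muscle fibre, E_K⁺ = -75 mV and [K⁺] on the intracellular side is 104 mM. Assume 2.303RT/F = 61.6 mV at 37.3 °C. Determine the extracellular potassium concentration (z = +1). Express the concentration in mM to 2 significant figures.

Nernst: E = (61.6/1) · log₁₀([out]/[in]), so log₁₀([out]/[in]) = -75.0 × 1 / 61.6 = -1.2175.
[out]/[in] = 10^(-1.2175) = 0.0606.
[out] = 0.0606 × 104 = 6.302 mM.

6.3 mM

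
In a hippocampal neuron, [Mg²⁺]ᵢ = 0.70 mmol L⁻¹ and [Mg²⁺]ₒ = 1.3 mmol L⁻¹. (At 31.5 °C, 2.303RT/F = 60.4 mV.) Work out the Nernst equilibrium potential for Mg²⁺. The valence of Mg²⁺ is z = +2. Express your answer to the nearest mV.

8 mV

E = (60.4/z) · log₁₀([Mg²⁺]_out/[Mg²⁺]_in) with z = +2.
= (60.4/2) · log₁₀(1.3/0.70) = 30.20 · log₁₀(1.857)
= 30.20 · (0.2688) = 8.12 mV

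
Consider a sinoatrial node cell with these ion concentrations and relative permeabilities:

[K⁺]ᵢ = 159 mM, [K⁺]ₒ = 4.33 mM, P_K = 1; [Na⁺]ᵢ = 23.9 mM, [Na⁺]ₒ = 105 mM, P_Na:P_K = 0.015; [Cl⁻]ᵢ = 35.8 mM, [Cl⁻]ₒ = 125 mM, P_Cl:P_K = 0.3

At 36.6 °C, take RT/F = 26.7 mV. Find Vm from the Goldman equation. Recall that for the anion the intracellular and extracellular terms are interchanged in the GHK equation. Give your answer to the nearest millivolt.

-66 mV

Vm = 26.7 · ln[(Σ P·[cation]ₒ + Σ P·[anion]ᵢ) / (Σ P·[cation]ᵢ + Σ P·[anion]ₒ)]
Numerator = 1×4.33 + 0.015×105 + 0.3×35.8 = 16.64
Denominator = 1×159 + 0.015×23.9 + 0.3×125 = 196.9
Vm = 26.7 · ln(0.084553) = 26.7 × (-2.4704) = -65.96 mV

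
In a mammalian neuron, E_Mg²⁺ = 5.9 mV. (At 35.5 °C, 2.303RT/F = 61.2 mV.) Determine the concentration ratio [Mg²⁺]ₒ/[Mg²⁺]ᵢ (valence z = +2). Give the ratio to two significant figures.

1.6

log₁₀([out]/[in]) = E·z/(61.2) = 5.9 × 2 / 61.2 = 0.1928
[out]/[in] = 10^(0.1928) = 1.559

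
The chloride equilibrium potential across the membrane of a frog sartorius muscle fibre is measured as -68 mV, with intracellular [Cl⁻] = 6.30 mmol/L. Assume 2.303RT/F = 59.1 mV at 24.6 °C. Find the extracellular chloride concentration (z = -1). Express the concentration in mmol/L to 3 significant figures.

Nernst: E = (59.1/-1) · log₁₀([out]/[in]), so log₁₀([out]/[in]) = -68.0 × -1 / 59.1 = 1.1506.
[out]/[in] = 10^(1.1506) = 14.14.
[out] = 14.14 × 6.30 = 89.11 mmol/L.

89.1 mmol/L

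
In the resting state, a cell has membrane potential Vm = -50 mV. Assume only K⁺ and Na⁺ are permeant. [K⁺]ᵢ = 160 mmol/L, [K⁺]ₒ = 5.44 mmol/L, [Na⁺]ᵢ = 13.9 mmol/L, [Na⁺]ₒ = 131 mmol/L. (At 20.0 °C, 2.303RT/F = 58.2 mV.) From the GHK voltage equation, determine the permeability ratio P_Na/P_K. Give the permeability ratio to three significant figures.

Let α = P_Na/P_K. GHK: Vm = 58.2·log₁₀[(Kₒ + α·Naₒ)/(Kᵢ + α·Naᵢ)].
10^(Vm/58.2) = 10^(-50.0/58.2) = 0.13832
So 0.13832·(Kᵢ + α·Naᵢ) = Kₒ + α·Naₒ → α = (0.13832·160.0 − 5.44) / (131.0 − 0.13832·13.9)
α = (22.13 − 5.44) / (131.0 − 1.923) = 16.69/129.1 = 0.1293

0.129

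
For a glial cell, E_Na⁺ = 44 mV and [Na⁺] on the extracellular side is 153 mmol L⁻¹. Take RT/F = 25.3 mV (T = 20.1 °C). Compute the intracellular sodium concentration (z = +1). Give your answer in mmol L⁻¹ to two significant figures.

27 mmol L⁻¹

Nernst: E = (25.3/1) · ln([out]/[in]), so ln([out]/[in]) = 44.0 × 1 / 25.3 = 1.7391.
[out]/[in] = e^(1.7391) = 5.692.
[in] = 153 / 5.692 = 26.88 mmol L⁻¹.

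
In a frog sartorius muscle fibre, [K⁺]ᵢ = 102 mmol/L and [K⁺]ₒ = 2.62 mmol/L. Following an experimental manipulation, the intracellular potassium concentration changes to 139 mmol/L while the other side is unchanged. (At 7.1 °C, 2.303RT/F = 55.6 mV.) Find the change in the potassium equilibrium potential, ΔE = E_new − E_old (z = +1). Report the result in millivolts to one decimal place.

E_old = (55.6/1)·log₁₀(2.62/102) = -88.42 mV
E_new = (55.6/1)·log₁₀(2.62/139) = -95.89 mV
ΔE = -95.89 − (-88.42) = -7.47 mV

-7.5 mV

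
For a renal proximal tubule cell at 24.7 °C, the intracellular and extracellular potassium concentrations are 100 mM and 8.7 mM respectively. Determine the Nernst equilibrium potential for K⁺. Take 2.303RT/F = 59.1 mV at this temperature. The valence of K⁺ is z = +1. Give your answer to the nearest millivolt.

-63 mV

E = (59.1/z) · log₁₀([K⁺]_out/[K⁺]_in) with z = +1.
= (59.1/1) · log₁₀(8.7/100) = 59.10 · log₁₀(0.087)
= 59.10 · (-1.0605) = -62.67 mV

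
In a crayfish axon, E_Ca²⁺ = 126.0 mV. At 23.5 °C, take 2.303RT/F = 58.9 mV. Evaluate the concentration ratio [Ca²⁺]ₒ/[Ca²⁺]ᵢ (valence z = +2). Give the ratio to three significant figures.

19000

log₁₀([out]/[in]) = E·z/(58.9) = 126.0 × 2 / 58.9 = 4.2784
[out]/[in] = 10^(4.2784) = 1.899e+04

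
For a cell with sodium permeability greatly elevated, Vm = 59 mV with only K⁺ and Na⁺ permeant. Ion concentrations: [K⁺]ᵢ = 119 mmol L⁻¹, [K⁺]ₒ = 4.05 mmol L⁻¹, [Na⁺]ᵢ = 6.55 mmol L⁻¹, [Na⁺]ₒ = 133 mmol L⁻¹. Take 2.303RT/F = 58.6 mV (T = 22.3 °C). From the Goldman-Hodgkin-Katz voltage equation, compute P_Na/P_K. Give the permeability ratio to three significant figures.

18.1

Let α = P_Na/P_K. GHK: Vm = 58.6·log₁₀[(Kₒ + α·Naₒ)/(Kᵢ + α·Naᵢ)].
10^(Vm/58.6) = 10^(59.0/58.6) = 10.158
So 10.158·(Kᵢ + α·Naᵢ) = Kₒ + α·Naₒ → α = (10.158·119.0 − 4.05) / (133.0 − 10.158·6.55)
α = (1209 − 4.05) / (133.0 − 66.54) = 1205/66.46 = 18.13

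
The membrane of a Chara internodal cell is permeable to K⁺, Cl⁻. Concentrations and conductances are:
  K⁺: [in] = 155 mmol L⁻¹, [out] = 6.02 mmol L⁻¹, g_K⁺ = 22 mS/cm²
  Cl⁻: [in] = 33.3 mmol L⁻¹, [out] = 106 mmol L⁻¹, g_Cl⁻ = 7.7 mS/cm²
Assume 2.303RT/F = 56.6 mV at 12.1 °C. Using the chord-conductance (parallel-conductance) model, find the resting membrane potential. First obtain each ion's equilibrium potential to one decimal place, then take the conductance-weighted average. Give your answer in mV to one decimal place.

E_K⁺ = (56.6/1)·log₁₀(6.02/155) = -79.8 mV
E_Cl⁻ = (56.6/-1)·log₁₀(106/33.3) = -28.5 mV
Vm = (Σ gᵢEᵢ)/(Σ gᵢ) = (22·-79.8 + 7.7·-28.5) / (22 + 7.7)
= -1975.05 / 29.7 = -66.50 mV

-66.5 mV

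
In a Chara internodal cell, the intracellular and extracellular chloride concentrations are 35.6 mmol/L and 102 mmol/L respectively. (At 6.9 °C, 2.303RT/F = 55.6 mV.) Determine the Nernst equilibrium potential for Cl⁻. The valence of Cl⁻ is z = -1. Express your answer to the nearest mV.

-25 mV

E = (55.6/z) · log₁₀([Cl⁻]_out/[Cl⁻]_in) with z = -1.
For an anion, dividing by z = -1 reverses the sign.
= (55.6/-1) · log₁₀(102/35.6) = -55.60 · log₁₀(2.865)
= -55.60 · (0.4572) = -25.42 mV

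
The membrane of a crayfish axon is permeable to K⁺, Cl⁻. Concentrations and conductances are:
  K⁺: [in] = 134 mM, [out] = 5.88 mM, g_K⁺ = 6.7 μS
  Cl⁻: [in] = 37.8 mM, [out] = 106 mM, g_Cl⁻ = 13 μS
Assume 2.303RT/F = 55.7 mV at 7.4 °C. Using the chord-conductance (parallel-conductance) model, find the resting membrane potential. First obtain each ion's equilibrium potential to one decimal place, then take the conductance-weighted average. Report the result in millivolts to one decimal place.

-42.1 mV

E_K⁺ = (55.7/1)·log₁₀(5.88/134) = -75.6 mV
E_Cl⁻ = (55.7/-1)·log₁₀(106/37.8) = -24.9 mV
Vm = (Σ gᵢEᵢ)/(Σ gᵢ) = (6.7·-75.6 + 13·-24.9) / (6.7 + 13)
= -830.22 / 19.7 = -42.14 mV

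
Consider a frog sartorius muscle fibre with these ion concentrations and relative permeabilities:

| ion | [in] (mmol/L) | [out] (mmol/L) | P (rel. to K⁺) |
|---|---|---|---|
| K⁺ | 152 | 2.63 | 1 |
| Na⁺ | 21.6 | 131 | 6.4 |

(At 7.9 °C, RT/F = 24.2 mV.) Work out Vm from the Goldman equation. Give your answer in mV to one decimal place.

Vm = 24.2 · ln[(Σ P·[cation]ₒ + Σ P·[anion]ᵢ) / (Σ P·[cation]ᵢ + Σ P·[anion]ₒ)]
Numerator = 1×2.63 + 6.4×131 = 841
Denominator = 1×152 + 6.4×21.6 = 290.2
Vm = 24.2 · ln(2.8977) = 24.2 × (1.0639) = 25.75 mV

25.7 mV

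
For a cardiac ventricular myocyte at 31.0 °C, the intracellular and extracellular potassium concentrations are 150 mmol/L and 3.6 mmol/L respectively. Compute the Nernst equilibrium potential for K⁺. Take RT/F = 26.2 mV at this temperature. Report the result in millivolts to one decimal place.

-97.7 mV

E = (26.2/z) · ln([K⁺]_out/[K⁺]_in) with z = +1.
= (26.2/1) · ln(3.6/150) = 26.20 · ln(0.024)
= 26.20 · (-3.7297) = -97.72 mV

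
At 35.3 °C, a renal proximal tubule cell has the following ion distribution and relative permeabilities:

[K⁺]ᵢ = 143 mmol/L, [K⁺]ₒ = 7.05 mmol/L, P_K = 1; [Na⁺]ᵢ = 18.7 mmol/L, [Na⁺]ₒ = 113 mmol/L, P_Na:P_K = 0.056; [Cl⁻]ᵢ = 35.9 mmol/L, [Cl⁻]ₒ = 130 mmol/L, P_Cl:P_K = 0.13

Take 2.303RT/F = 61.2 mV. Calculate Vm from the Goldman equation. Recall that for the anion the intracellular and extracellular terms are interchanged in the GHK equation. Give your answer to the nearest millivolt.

Vm = 61.2 · log₁₀[(Σ P·[cation]ₒ + Σ P·[anion]ᵢ) / (Σ P·[cation]ᵢ + Σ P·[anion]ₒ)]
Numerator = 1×7.05 + 0.056×113 + 0.13×35.9 = 18.05
Denominator = 1×143 + 0.056×18.7 + 0.13×130 = 160.9
Vm = 61.2 · log₁₀(0.11212) = 61.2 × (-0.9503) = -58.16 mV

-58 mV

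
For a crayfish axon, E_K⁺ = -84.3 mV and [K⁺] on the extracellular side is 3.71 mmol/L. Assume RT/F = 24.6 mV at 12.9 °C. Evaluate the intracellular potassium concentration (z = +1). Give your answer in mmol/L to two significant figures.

110 mmol/L

Nernst: E = (24.6/1) · ln([out]/[in]), so ln([out]/[in]) = -84.3 × 1 / 24.6 = -3.4268.
[out]/[in] = e^(-3.4268) = 0.03249.
[in] = 3.71 / 0.03249 = 114.2 mmol/L.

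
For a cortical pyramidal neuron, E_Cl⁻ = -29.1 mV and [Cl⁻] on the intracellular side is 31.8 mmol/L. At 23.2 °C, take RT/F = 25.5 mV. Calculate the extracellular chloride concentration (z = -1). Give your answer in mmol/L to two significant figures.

100 mmol/L

Nernst: E = (25.5/-1) · ln([out]/[in]), so ln([out]/[in]) = -29.1 × -1 / 25.5 = 1.1412.
[out]/[in] = e^(1.1412) = 3.13.
[out] = 3.13 × 31.8 = 99.55 mmol/L.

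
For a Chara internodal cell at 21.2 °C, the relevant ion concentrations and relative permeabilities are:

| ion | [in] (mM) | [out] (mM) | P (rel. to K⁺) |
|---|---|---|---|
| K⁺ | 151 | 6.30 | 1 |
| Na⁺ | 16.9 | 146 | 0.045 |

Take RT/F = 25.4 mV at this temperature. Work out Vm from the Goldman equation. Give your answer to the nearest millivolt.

Vm = 25.4 · ln[(Σ P·[cation]ₒ + Σ P·[anion]ᵢ) / (Σ P·[cation]ᵢ + Σ P·[anion]ₒ)]
Numerator = 1×6.30 + 0.045×146 = 12.87
Denominator = 1×151 + 0.045×16.9 = 151.8
Vm = 25.4 · ln(0.084805) = 25.4 × (-2.4674) = -62.67 mV

-63 mV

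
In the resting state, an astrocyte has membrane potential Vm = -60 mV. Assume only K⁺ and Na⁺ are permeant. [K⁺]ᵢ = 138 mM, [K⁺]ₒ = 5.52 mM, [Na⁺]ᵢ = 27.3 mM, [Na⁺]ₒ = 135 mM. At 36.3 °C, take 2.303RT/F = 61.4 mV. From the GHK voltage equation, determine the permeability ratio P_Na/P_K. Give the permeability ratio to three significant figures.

0.0683

Let α = P_Na/P_K. GHK: Vm = 61.4·log₁₀[(Kₒ + α·Naₒ)/(Kᵢ + α·Naᵢ)].
10^(Vm/61.4) = 10^(-60.0/61.4) = 0.10539
So 0.10539·(Kᵢ + α·Naᵢ) = Kₒ + α·Naₒ → α = (0.10539·138.0 − 5.52) / (135.0 − 0.10539·27.3)
α = (14.54 − 5.52) / (135.0 − 2.877) = 9.024/132.1 = 0.0683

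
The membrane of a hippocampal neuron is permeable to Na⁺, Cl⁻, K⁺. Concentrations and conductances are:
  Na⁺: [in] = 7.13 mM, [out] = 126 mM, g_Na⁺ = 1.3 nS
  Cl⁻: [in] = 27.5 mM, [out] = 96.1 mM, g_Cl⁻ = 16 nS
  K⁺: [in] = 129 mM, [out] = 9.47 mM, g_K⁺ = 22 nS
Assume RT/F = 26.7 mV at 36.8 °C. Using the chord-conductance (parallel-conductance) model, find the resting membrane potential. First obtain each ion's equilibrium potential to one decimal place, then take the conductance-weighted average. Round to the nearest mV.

E_Na⁺ = (26.7/1)·ln(126/7.13) = 76.7 mV
E_Cl⁻ = (26.7/-1)·ln(96.1/27.5) = -33.4 mV
E_K⁺ = (26.7/1)·ln(9.47/129) = -69.7 mV
Vm = (Σ gᵢEᵢ)/(Σ gᵢ) = (1.3·76.7 + 16·-33.4 + 22·-69.7) / (1.3 + 16 + 22)
= -1968.09 / 39.3 = -50.08 mV

-50 mV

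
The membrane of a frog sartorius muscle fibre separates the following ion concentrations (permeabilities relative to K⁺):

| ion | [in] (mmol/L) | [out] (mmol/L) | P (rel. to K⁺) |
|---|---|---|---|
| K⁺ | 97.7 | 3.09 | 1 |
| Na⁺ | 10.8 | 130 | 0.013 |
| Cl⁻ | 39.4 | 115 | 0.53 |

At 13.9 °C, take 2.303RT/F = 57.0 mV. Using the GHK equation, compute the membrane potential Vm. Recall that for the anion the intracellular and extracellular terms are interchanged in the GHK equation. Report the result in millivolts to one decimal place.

Vm = 57.0 · log₁₀[(Σ P·[cation]ₒ + Σ P·[anion]ᵢ) / (Σ P·[cation]ᵢ + Σ P·[anion]ₒ)]
Numerator = 1×3.09 + 0.013×130 + 0.53×39.4 = 25.66
Denominator = 1×97.7 + 0.013×10.8 + 0.53×115 = 158.8
Vm = 57.0 · log₁₀(0.16161) = 57.0 × (-0.7915) = -45.12 mV

-45.1 mV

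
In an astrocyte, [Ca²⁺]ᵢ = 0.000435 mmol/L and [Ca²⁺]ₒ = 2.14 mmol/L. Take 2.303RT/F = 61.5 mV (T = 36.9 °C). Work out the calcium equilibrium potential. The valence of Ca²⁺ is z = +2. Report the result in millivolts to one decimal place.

E = (61.5/z) · log₁₀([Ca²⁺]_out/[Ca²⁺]_in) with z = +2.
= (61.5/2) · log₁₀(2.14/0.000435) = 30.75 · log₁₀(4920)
= 30.75 · (3.6919) = 113.53 mV

113.5 mV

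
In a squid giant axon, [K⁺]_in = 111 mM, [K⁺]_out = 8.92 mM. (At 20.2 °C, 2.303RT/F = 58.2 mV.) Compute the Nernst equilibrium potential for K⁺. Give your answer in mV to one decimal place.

-63.7 mV

E = (58.2/z) · log₁₀([K⁺]_out/[K⁺]_in) with z = +1.
= (58.2/1) · log₁₀(8.92/111) = 58.20 · log₁₀(0.08036)
= 58.20 · (-1.0950) = -63.73 mV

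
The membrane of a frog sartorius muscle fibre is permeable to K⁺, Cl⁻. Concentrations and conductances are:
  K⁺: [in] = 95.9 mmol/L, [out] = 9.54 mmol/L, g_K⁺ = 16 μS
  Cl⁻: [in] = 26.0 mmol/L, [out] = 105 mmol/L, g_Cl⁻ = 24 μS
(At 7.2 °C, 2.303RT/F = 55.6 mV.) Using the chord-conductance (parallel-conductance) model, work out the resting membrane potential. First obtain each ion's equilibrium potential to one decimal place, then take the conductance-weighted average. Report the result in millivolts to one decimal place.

-42.5 mV

E_K⁺ = (55.6/1)·log₁₀(9.54/95.9) = -55.7 mV
E_Cl⁻ = (55.6/-1)·log₁₀(105/26.0) = -33.7 mV
Vm = (Σ gᵢEᵢ)/(Σ gᵢ) = (16·-55.7 + 24·-33.7) / (16 + 24)
= -1700.00 / 40 = -42.50 mV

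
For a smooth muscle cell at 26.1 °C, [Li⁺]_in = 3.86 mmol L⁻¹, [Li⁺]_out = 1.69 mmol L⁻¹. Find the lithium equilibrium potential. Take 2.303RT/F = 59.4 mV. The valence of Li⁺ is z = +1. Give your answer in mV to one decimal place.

E = (59.4/z) · log₁₀([Li⁺]_out/[Li⁺]_in) with z = +1.
= (59.4/1) · log₁₀(1.69/3.86) = 59.40 · log₁₀(0.4378)
= 59.40 · (-0.3587) = -21.31 mV

-21.3 mV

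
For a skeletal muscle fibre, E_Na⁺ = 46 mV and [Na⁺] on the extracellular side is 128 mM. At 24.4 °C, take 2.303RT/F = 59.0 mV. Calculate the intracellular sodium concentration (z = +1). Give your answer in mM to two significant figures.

Nernst: E = (59.0/1) · log₁₀([out]/[in]), so log₁₀([out]/[in]) = 46.0 × 1 / 59.0 = 0.7797.
[out]/[in] = 10^(0.7797) = 6.021.
[in] = 128 / 6.021 = 21.26 mM.

21 mM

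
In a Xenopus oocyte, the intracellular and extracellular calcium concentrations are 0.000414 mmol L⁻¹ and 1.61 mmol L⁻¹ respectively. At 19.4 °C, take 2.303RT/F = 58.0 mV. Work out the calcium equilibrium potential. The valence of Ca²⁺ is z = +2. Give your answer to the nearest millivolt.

104 mV

E = (58.0/z) · log₁₀([Ca²⁺]_out/[Ca²⁺]_in) with z = +2.
= (58.0/2) · log₁₀(1.61/0.000414) = 29.00 · log₁₀(3889)
= 29.00 · (3.5898) = 104.10 mV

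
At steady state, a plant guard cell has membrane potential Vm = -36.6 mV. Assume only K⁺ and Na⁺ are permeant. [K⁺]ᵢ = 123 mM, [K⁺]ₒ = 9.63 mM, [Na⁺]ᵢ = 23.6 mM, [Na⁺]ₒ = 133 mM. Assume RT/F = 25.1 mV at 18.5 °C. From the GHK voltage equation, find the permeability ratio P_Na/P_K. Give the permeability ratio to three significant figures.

0.149

Let α = P_Na/P_K. GHK: Vm = 25.1·ln[(Kₒ + α·Naₒ)/(Kᵢ + α·Naᵢ)].
e^(Vm/25.1) = e^(-36.6/25.1) = 0.23266
So 0.23266·(Kᵢ + α·Naᵢ) = Kₒ + α·Naₒ → α = (0.23266·123.0 − 9.63) / (133.0 − 0.23266·23.6)
α = (28.62 − 9.63) / (133.0 − 5.491) = 18.99/127.5 = 0.1489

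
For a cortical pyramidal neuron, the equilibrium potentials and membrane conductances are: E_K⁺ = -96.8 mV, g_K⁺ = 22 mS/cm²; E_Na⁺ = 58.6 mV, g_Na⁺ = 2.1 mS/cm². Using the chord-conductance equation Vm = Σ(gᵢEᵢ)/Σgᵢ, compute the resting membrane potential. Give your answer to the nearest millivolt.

Σ gᵢEᵢ = 22·(-96.8) + 2.1·(58.6) = -2006.54
Σ gᵢ = 22 + 2.1 = 24.1
Vm = -2006.54 / 24.1 = -83.26 mV

-83 mV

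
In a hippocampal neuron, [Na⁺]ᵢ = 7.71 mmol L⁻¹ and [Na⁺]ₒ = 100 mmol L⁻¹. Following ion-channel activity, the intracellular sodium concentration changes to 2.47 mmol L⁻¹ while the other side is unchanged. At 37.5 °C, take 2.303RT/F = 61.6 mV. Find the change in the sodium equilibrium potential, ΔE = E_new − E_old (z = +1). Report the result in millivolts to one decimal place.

30.5 mV

E_old = (61.6/1)·log₁₀(100/7.71) = 68.56 mV
E_new = (61.6/1)·log₁₀(100/2.47) = 99.01 mV
ΔE = 99.01 − (68.56) = 30.45 mV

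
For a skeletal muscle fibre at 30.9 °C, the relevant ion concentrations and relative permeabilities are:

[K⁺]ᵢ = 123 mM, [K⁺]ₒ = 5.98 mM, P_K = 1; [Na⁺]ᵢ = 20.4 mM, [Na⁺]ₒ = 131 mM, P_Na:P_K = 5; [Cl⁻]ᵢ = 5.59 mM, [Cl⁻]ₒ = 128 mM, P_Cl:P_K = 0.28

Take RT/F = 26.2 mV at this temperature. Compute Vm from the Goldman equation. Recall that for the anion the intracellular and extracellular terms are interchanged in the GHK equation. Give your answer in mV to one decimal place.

Vm = 26.2 · ln[(Σ P·[cation]ₒ + Σ P·[anion]ᵢ) / (Σ P·[cation]ᵢ + Σ P·[anion]ₒ)]
Numerator = 1×5.98 + 5×131 + 0.28×5.59 = 662.5
Denominator = 1×123 + 5×20.4 + 0.28×128 = 260.8
Vm = 26.2 · ln(2.54) = 26.2 × (0.9322) = 24.42 mV

24.4 mV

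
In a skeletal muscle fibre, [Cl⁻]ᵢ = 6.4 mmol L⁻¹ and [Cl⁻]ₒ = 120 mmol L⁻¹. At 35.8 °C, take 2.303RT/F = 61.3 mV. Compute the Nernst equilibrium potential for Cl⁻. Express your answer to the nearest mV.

E = (61.3/z) · log₁₀([Cl⁻]_out/[Cl⁻]_in) with z = -1.
For an anion, dividing by z = -1 reverses the sign.
= (61.3/-1) · log₁₀(120/6.4) = -61.30 · log₁₀(18.75)
= -61.30 · (1.2730) = -78.03 mV

-78 mV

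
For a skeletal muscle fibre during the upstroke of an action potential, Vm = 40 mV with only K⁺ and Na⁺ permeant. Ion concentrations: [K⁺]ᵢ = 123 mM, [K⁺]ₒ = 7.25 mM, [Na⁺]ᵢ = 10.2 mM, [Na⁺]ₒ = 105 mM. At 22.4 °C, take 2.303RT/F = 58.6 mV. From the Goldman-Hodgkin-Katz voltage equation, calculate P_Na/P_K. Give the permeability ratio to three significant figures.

10.5

Let α = P_Na/P_K. GHK: Vm = 58.6·log₁₀[(Kₒ + α·Naₒ)/(Kᵢ + α·Naᵢ)].
10^(Vm/58.6) = 10^(40.0/58.6) = 4.815
So 4.815·(Kᵢ + α·Naᵢ) = Kₒ + α·Naₒ → α = (4.815·123.0 − 7.25) / (105.0 − 4.815·10.2)
α = (592.2 − 7.25) / (105.0 − 49.11) = 585/55.89 = 10.47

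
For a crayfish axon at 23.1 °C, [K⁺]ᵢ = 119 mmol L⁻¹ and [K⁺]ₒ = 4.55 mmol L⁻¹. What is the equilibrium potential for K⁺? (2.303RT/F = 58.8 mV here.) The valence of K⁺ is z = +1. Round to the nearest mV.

E = (58.8/z) · log₁₀([K⁺]_out/[K⁺]_in) with z = +1.
= (58.8/1) · log₁₀(4.55/119) = 58.80 · log₁₀(0.03824)
= 58.80 · (-1.4175) = -83.35 mV

-83 mV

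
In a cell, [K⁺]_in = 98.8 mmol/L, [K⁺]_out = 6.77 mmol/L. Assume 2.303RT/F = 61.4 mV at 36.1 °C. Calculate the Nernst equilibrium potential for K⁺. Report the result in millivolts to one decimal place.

-71.5 mV

E = (61.4/z) · log₁₀([K⁺]_out/[K⁺]_in) with z = +1.
= (61.4/1) · log₁₀(6.77/98.8) = 61.40 · log₁₀(0.06852)
= 61.40 · (-1.1642) = -71.48 mV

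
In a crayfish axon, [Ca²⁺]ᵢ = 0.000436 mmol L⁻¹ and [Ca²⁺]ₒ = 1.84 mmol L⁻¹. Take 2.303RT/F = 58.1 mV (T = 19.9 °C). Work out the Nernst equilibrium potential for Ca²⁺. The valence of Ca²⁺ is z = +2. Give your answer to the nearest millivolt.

E = (58.1/z) · log₁₀([Ca²⁺]_out/[Ca²⁺]_in) with z = +2.
= (58.1/2) · log₁₀(1.84/0.000436) = 29.05 · log₁₀(4220)
= 29.05 · (3.6253) = 105.32 mV

105 mV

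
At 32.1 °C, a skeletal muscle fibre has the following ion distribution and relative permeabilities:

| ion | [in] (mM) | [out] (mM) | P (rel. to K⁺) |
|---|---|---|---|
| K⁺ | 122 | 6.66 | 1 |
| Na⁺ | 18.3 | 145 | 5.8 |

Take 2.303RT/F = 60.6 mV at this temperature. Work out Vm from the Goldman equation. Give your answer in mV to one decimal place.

34.5 mV

Vm = 60.6 · log₁₀[(Σ P·[cation]ₒ + Σ P·[anion]ᵢ) / (Σ P·[cation]ᵢ + Σ P·[anion]ₒ)]
Numerator = 1×6.66 + 5.8×145 = 847.7
Denominator = 1×122 + 5.8×18.3 = 228.1
Vm = 60.6 · log₁₀(3.7155) = 60.6 × (0.5700) = 34.54 mV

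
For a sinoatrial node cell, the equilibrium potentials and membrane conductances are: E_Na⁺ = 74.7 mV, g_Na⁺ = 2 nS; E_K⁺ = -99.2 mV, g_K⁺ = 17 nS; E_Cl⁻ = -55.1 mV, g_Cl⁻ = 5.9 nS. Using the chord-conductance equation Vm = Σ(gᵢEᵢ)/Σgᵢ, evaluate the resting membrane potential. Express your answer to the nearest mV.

-75 mV

Σ gᵢEᵢ = 2·(74.7) + 17·(-99.2) + 5.9·(-55.1) = -1862.09
Σ gᵢ = 2 + 17 + 5.9 = 24.9
Vm = -1862.09 / 24.9 = -74.78 mV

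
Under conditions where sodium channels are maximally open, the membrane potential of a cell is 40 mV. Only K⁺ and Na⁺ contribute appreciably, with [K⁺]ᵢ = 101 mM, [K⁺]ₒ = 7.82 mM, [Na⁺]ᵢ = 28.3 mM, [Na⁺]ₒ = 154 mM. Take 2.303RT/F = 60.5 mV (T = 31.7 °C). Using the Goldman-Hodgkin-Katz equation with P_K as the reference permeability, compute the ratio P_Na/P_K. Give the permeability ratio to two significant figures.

19

Let α = P_Na/P_K. GHK: Vm = 60.5·log₁₀[(Kₒ + α·Naₒ)/(Kᵢ + α·Naᵢ)].
10^(Vm/60.5) = 10^(40.0/60.5) = 4.5831
So 4.5831·(Kᵢ + α·Naᵢ) = Kₒ + α·Naₒ → α = (4.5831·101.0 − 7.82) / (154.0 − 4.5831·28.3)
α = (462.9 − 7.82) / (154.0 − 129.7) = 455.1/24.3 = 18.73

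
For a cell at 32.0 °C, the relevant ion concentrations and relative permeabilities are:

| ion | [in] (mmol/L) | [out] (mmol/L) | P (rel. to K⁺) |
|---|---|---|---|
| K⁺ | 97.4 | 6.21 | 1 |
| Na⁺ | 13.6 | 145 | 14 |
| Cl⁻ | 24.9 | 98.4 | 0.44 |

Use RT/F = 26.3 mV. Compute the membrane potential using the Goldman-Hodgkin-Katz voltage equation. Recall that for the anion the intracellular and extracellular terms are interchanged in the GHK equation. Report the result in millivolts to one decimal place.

Vm = 26.3 · ln[(Σ P·[cation]ₒ + Σ P·[anion]ᵢ) / (Σ P·[cation]ᵢ + Σ P·[anion]ₒ)]
Numerator = 1×6.21 + 14×145 + 0.44×24.9 = 2047
Denominator = 1×97.4 + 14×13.6 + 0.44×98.4 = 331.1
Vm = 26.3 · ln(6.183) = 26.3 × (1.8218) = 47.91 mV

47.9 mV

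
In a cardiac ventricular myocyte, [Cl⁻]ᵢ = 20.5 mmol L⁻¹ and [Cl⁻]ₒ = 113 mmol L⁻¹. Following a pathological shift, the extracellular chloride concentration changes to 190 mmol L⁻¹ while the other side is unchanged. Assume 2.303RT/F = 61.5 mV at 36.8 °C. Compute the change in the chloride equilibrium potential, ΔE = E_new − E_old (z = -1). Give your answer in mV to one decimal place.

-13.9 mV

E_old = (61.5/-1)·log₁₀(113/20.5) = -45.59 mV
E_new = (61.5/-1)·log₁₀(190/20.5) = -59.47 mV
ΔE = -59.47 − (-45.59) = -13.88 mV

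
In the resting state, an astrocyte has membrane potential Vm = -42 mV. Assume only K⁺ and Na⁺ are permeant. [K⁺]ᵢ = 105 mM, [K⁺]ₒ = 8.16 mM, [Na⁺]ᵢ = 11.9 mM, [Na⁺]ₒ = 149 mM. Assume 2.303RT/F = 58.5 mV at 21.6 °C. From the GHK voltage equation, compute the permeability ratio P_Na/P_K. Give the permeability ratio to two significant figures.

0.081

Let α = P_Na/P_K. GHK: Vm = 58.5·log₁₀[(Kₒ + α·Naₒ)/(Kᵢ + α·Naᵢ)].
10^(Vm/58.5) = 10^(-42.0/58.5) = 0.19145
So 0.19145·(Kᵢ + α·Naᵢ) = Kₒ + α·Naₒ → α = (0.19145·105.0 − 8.16) / (149.0 − 0.19145·11.9)
α = (20.1 − 8.16) / (149.0 − 2.278) = 11.94/146.7 = 0.08139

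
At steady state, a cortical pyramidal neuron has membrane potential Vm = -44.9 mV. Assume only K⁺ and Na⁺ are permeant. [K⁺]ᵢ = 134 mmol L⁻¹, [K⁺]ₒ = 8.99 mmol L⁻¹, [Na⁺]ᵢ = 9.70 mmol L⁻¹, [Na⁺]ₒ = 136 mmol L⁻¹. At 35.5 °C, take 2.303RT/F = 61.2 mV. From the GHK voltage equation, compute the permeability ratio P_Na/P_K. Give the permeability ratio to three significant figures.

Let α = P_Na/P_K. GHK: Vm = 61.2·log₁₀[(Kₒ + α·Naₒ)/(Kᵢ + α·Naᵢ)].
10^(Vm/61.2) = 10^(-44.9/61.2) = 0.18465
So 0.18465·(Kᵢ + α·Naᵢ) = Kₒ + α·Naₒ → α = (0.18465·134.0 − 8.99) / (136.0 − 0.18465·9.7)
α = (24.74 − 8.99) / (136.0 − 1.791) = 15.75/134.2 = 0.1174

0.117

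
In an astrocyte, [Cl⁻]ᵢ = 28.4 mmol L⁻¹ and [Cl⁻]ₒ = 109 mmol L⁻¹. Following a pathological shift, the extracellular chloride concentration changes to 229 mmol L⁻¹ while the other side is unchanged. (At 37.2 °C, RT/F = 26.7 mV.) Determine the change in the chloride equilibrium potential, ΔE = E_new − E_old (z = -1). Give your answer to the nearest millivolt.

-20 mV

E_old = (26.7/-1)·ln(109/28.4) = -35.91 mV
E_new = (26.7/-1)·ln(229/28.4) = -55.73 mV
ΔE = -55.73 − (-35.91) = -19.82 mV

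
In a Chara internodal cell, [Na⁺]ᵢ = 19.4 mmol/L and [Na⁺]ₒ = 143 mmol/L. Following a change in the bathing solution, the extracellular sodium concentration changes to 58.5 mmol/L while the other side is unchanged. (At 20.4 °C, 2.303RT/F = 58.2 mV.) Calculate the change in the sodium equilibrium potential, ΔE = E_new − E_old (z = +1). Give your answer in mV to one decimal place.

-22.6 mV

E_old = (58.2/1)·log₁₀(143/19.4) = 50.49 mV
E_new = (58.2/1)·log₁₀(58.5/19.4) = 27.90 mV
ΔE = 27.90 − (50.49) = -22.59 mV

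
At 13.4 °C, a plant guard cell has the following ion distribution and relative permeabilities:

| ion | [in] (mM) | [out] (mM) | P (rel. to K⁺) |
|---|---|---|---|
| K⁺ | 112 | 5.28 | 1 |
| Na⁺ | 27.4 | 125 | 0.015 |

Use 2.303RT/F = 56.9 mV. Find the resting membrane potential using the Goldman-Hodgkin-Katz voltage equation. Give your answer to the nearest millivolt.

Vm = 56.9 · log₁₀[(Σ P·[cation]ₒ + Σ P·[anion]ᵢ) / (Σ P·[cation]ᵢ + Σ P·[anion]ₒ)]
Numerator = 1×5.28 + 0.015×125 = 7.155
Denominator = 1×112 + 0.015×27.4 = 112.4
Vm = 56.9 · log₁₀(0.06365) = 56.9 × (-1.1962) = -68.06 mV

-68 mV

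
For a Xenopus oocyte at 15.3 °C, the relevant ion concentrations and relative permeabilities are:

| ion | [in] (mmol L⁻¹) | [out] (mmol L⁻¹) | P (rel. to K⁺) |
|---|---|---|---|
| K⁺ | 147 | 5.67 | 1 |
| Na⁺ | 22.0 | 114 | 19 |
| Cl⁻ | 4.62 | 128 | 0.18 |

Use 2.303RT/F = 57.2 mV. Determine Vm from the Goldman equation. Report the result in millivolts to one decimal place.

32.5 mV

Vm = 57.2 · log₁₀[(Σ P·[cation]ₒ + Σ P·[anion]ᵢ) / (Σ P·[cation]ᵢ + Σ P·[anion]ₒ)]
Numerator = 1×5.67 + 19×114 + 0.18×4.62 = 2173
Denominator = 1×147 + 19×22.0 + 0.18×128 = 588
Vm = 57.2 · log₁₀(3.6945) = 57.2 × (0.5676) = 32.46 mV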